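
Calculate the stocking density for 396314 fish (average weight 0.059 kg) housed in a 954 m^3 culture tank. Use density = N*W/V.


Total biomass = 396314 fish * 0.059 kg = 23382.526 kg
Density = total biomass / volume = 23382.526 / 954 = 24.51 kg/m^3

24.51 kg/m^3


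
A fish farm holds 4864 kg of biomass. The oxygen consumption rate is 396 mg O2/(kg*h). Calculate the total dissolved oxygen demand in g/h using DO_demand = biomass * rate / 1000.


Total O2 consumption (mg/h) = 4864 kg * 396 mg/(kg*h) = 1926144 mg/h
Convert to g/h: 1926144 / 1000 = 1926.144 g/h

1926.144 g/h


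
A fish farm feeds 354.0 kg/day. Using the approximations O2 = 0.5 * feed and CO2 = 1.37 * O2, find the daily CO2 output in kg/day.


O2 = 354.0 * 0.5 = 177
CO2 = 177 * 1.37 = 242.49

242.49 kg/day


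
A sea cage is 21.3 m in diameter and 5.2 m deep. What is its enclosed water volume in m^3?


r = d/2 = 21.3/2 = 10.65 m
Base area = pi*r^2 = pi*10.65^2 = 356.32729 m^2
Volume = 356.32729 * 5.2 = 1852.9 m^3

1852.9 m^3


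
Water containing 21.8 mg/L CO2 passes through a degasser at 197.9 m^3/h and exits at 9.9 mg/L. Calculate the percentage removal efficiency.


CO2_out / CO2_in = 9.9 / 21.8 = 0.45412844
Fraction remaining = 0.45412844
efficiency = (1 - 0.45412844) * 100 = 54.5872 %

54.5872 %


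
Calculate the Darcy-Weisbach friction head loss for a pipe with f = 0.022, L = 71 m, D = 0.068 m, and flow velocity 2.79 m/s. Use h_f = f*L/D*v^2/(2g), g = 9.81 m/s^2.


v^2 = 2.79^2 = 7.7841 m^2/s^2
L/D = 71/0.068 = 1044.1176
h_f = f*(L/D)*v^2/(2g) = 0.022 * 1044.1176 * 7.7841 / 19.62 = 9.11342 m

9.11342 m


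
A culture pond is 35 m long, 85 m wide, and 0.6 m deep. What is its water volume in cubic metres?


Base area = L * W = 35 * 85 = 2975 m^2
Volume = area * depth = 2975 * 0.6 = 1785 m^3

1785 m^3


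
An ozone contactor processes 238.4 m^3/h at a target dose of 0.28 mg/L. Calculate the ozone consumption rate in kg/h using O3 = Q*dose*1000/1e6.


O3 demand (mg/h) = Q * dose * 1000 = 238.4 * 0.28 * 1000 = 66752 mg/h
Convert mg to kg: 66752 / 1e6 = 0.066752 kg/h

0.066752 kg/h


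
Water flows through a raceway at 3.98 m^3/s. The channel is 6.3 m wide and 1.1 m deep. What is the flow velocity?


Cross-sectional area = W * d = 6.3 * 1.1 = 6.93 m^2
Velocity = Q / A = 3.98 / 6.93 = 0.574315 m/s

0.574315 m/s


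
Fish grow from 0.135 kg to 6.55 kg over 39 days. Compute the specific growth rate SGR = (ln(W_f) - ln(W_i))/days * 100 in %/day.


ln(W_f) = ln(6.55) = 1.879465
ln(W_i) = ln(0.135) = -2.0024805
ln(W_f) - ln(W_i) = 1.879465 - -2.0024805 = 3.8819455
SGR = 3.8819455 / 39 * 100 = 9.95371 %/day

9.95371 %/day


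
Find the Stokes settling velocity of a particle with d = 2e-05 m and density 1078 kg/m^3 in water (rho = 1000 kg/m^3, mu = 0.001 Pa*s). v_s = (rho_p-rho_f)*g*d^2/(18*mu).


Density difference: rho_p - rho_f = 1078 - 1000 = 78 kg/m^3
d^2 = (2e-05)^2 = 4e-10 m^2
Numerator = (rho_p - rho_f) * g * d^2 = 78 * 9.81 * 4e-10 = 3.06072e-07
Denominator = 18 * mu = 18 * 0.001 = 0.018
v_s = 3.06072e-07 / 0.018 = 1.7004e-05 m/s
Check: Re = rho_f * v_s * d / mu = 1000 * 1.7004e-05 * 2e-05 / 0.001 = 3.4e-04 < 1, so Stokes' law applies.

1.7004e-05 m/s


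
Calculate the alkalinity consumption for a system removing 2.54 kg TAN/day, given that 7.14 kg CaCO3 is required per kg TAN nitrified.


Alkalinity factor: 7.14 kg CaCO3 consumed per kg TAN nitrified
alk = 2.54 kg TAN * 7.14 = 18.1356 kg CaCO3/day

18.1356 kg CaCO3/day


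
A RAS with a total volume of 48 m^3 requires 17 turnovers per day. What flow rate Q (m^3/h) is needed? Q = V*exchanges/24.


Daily recirculation volume = 48 m^3 * 17 = 816 m^3/day
Flow rate Q = daily volume / 24 h = 816 / 24 = 34 m^3/h

34 m^3/h


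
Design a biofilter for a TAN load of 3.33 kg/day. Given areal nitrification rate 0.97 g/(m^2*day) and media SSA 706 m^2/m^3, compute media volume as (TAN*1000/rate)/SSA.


A = 3.33*1000 / 0.97 = 3432.9897 m^2
V = 3432.9897 / 706 = 4.86259

4.86259 m^3


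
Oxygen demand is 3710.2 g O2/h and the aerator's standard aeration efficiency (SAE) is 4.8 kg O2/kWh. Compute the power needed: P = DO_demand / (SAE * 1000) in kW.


SAE in g O2/kWh = 4.8 * 1000 = 4800 g/kWh
P = DO_demand / SAE_g = 3710.2 / 4800 = 0.772958 kW

0.772958 kW


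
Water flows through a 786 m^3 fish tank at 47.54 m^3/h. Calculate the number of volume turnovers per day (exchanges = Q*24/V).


Daily flow volume = 47.54 m^3/h * 24 h = 1140.96 m^3/day
Exchanges = daily flow / tank volume = 1140.96 / 786 = 1.4516 exchanges/day

1.4516 exchanges/day


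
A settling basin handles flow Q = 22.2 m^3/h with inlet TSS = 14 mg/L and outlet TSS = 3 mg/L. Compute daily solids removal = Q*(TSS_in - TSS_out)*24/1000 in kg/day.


Concentration drop: TSS_in - TSS_out = 14 - 3 = 11 mg/L
Hourly solids removed = Q * dTSS = 22.2 m^3/h * 11 mg/L = 244.2 g/h  (m^3/h * mg/L = g/h)
Daily solids removed = 244.2 * 24 = 5860.8 g/day
Convert g to kg: 5860.8 / 1000 = 5.8608 kg/day

5.8608 kg/day


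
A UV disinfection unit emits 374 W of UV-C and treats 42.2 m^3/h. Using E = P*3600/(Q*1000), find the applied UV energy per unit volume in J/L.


Energy delivered per hour = 374 W * 3600 s = 1346400 J/h
Volume treated per hour = 42.2 m^3/h * 1000 = 42200 L/h
dose = 1346400 / 42200 = 31.9052 J/L

31.9052 J/L


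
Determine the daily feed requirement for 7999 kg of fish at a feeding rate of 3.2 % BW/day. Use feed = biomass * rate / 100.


Feeding rate fraction = 3.2% / 100 = 0.032
Daily feed = 7999 kg * 0.032 = 255.968 kg/day

255.968 kg/day


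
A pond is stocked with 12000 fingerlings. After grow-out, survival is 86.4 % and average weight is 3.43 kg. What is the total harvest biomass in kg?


Survivors = 12000 * 86.4/100 = 10368 fish
Harvest biomass = survivors * W_f = 10368 * 3.43 = 35562.24 kg

35562.24 kg


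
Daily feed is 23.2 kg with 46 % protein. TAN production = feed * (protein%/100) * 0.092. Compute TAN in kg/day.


Protein in feed = 23.2 * 46/100 = 10.672 kg/day
TAN = protein * 0.092 = 10.672 * 0.092 = 0.981824 kg/day

0.981824 kg/day


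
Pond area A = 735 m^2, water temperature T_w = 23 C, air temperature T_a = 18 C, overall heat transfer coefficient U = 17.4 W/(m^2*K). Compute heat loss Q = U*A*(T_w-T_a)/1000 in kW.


Temperature difference dT = 23 - 18 = 5 K
Heat loss (W) = U * A * dT = 17.4 * 735 * 5 = 63945 W
Convert to kW: 63945 / 1000 = 63.945 kW

63.945 kW


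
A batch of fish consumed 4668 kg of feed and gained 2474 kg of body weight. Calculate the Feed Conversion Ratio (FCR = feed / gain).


FCR = feed consumed / weight gained
FCR = 4668 kg / 2474 kg = 1.88682

1.88682


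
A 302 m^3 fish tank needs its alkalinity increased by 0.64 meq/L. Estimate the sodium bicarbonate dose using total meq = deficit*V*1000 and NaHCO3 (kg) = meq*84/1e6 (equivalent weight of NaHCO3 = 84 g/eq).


Tank volume in L = 302 m^3 * 1000 = 302000 L
Total meq required = 0.64 meq/L * 302000 L = 193280 meq
NaHCO3 mass = 193280 meq * 84 mg/meq / 1e6 = 16.2355 kg

16.2355 kg


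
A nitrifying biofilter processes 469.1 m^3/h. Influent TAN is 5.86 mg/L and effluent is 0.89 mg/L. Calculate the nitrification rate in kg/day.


Concentration drop: TAN_in - TAN_out = 5.86 - 0.89 = 4.97 mg/L
Hourly TAN removed = Q * dTAN = 469.1 m^3/h * 4.97 mg/L = 2331.427 g/h  (m^3/h * mg/L = g/h)
Daily TAN removed = 2331.427 * 24 = 55954.248 g/day
Convert to kg/day: 55954.248 / 1000 = 55.954248 kg/day

55.954248 kg/day


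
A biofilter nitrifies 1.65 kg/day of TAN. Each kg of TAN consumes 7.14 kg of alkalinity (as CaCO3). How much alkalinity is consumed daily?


Alkalinity factor: 7.14 kg CaCO3 consumed per kg TAN nitrified
alk = 1.65 kg TAN * 7.14 = 11.781 kg CaCO3/day

11.781 kg CaCO3/day


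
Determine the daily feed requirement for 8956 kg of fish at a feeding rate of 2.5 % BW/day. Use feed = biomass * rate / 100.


Feeding rate fraction = 2.5% / 100 = 0.025
Daily feed = 8956 kg * 0.025 = 223.9 kg/day

223.9 kg/day


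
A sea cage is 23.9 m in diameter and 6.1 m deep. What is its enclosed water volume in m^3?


r = d/2 = 23.9/2 = 11.95 m
Base area = pi*r^2 = pi*11.95^2 = 448.62728 m^2
Volume = 448.62728 * 6.1 = 2736.63 m^3

2736.63 m^3


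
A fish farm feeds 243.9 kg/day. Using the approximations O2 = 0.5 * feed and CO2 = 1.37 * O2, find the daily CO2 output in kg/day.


O2 = 243.9 * 0.5 = 121.95
CO2 = 121.95 * 1.37 = 167.0715

167.0715 kg/day


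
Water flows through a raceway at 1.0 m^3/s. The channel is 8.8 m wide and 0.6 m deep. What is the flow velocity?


Cross-sectional area = W * d = 8.8 * 0.6 = 5.28 m^2
Velocity = Q / A = 1.0 / 5.28 = 0.189394 m/s

0.189394 m/s


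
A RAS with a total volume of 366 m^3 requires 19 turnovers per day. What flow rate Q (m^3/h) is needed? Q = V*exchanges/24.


Daily recirculation volume = 366 m^3 * 19 = 6954 m^3/day
Flow rate Q = daily volume / 24 h = 6954 / 24 = 289.75 m^3/h

289.75 m^3/h


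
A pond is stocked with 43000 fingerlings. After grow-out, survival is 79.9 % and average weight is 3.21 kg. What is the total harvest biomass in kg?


Survivors = 43000 * 79.9/100 = 34357 fish
Harvest biomass = survivors * W_f = 34357 * 3.21 = 110285.97 kg

110285.97 kg


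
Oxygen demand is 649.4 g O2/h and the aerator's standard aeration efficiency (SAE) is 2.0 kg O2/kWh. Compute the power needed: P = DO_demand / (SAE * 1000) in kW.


SAE in g O2/kWh = 2.0 * 1000 = 2000 g/kWh
P = DO_demand / SAE_g = 649.4 / 2000 = 0.3247 kW

0.3247 kW


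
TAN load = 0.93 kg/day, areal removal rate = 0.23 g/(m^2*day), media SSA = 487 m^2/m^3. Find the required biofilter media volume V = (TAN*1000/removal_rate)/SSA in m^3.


A = 0.93*1000 / 0.23 = 4043.4783 m^2
V = 4043.4783 / 487 = 8.30283

8.30283 m^3


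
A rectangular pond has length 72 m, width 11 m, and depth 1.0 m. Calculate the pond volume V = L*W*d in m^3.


Base area = L * W = 72 * 11 = 792 m^2
Volume = area * depth = 792 * 1.0 = 792 m^3

792 m^3


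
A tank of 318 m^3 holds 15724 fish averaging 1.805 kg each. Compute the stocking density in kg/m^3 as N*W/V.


Total biomass = 15724 fish * 1.805 kg = 28381.82 kg
Density = total biomass / volume = 28381.82 / 318 = 89.251 kg/m^3

89.251 kg/m^3


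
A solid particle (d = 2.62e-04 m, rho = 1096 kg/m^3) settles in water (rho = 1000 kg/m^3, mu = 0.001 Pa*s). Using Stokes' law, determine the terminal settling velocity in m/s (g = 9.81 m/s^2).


Density difference: rho_p - rho_f = 1096 - 1000 = 96 kg/m^3
d^2 = (2.62e-04)^2 = 6.8644e-08 m^2
Numerator = (rho_p - rho_f) * g * d^2 = 96 * 9.81 * 6.8644e-08 = 6.4646173e-05
Denominator = 18 * mu = 18 * 0.001 = 0.018
v_s = 6.4646173e-05 / 0.018 = 0.00359145 m/s
Check: Re = rho_f * v_s * d / mu = 1000 * 0.00359145 * 2.62e-04 / 0.001 = 0.941 < 1, so Stokes' law applies.

0.00359145 m/s


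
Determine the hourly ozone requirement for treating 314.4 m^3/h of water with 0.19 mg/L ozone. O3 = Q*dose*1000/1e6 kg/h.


O3 demand (mg/h) = Q * dose * 1000 = 314.4 * 0.19 * 1000 = 59736 mg/h
Convert mg to kg: 59736 / 1e6 = 0.059736 kg/h

0.059736 kg/h


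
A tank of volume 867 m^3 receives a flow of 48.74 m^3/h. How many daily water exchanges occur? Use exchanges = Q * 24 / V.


Daily flow volume = 48.74 m^3/h * 24 h = 1169.76 m^3/day
Exchanges = daily flow / tank volume = 1169.76 / 867 = 1.3492 exchanges/day

1.3492 exchanges/day


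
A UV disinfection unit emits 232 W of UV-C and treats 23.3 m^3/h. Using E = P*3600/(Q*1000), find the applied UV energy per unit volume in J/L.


Energy delivered per hour = 232 W * 3600 s = 835200 J/h
Volume treated per hour = 23.3 m^3/h * 1000 = 23300 L/h
dose = 835200 / 23300 = 35.8455 J/L

35.8455 J/L


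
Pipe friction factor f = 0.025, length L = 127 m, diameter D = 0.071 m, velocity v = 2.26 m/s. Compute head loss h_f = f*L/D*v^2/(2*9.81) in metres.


v^2 = 2.26^2 = 5.1076 m^2/s^2
L/D = 127/0.071 = 1788.7324
h_f = f*(L/D)*v^2/(2g) = 0.025 * 1788.7324 * 5.1076 / 19.62 = 11.6413 m

11.6413 m


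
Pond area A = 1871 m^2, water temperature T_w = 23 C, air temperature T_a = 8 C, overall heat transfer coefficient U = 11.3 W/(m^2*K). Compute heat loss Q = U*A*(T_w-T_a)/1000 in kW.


Temperature difference dT = 23 - 8 = 15 K
Heat loss (W) = U * A * dT = 11.3 * 1871 * 15 = 317134.5 W
Convert to kW: 317134.5 / 1000 = 317.1345 kW

317.1345 kW


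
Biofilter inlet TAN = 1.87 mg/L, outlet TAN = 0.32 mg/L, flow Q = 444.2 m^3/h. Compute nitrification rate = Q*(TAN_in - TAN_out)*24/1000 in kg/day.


Concentration drop: TAN_in - TAN_out = 1.87 - 0.32 = 1.55 mg/L
Hourly TAN removed = Q * dTAN = 444.2 m^3/h * 1.55 mg/L = 688.51 g/h  (m^3/h * mg/L = g/h)
Daily TAN removed = 688.51 * 24 = 16524.24 g/day
Convert to kg/day: 16524.24 / 1000 = 16.52424 kg/day

16.52424 kg/day


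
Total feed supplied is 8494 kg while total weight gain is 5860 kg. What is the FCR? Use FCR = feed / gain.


FCR = feed consumed / weight gained
FCR = 8494 kg / 5860 kg = 1.44949

1.44949


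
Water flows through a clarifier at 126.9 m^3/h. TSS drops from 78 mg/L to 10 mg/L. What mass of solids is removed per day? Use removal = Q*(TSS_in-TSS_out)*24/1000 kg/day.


Concentration drop: TSS_in - TSS_out = 78 - 10 = 68 mg/L
Hourly solids removed = Q * dTSS = 126.9 m^3/h * 68 mg/L = 8629.2 g/h  (m^3/h * mg/L = g/h)
Daily solids removed = 8629.2 * 24 = 207100.8 g/day
Convert g to kg: 207100.8 / 1000 = 207.1008 kg/day

207.1008 kg/day


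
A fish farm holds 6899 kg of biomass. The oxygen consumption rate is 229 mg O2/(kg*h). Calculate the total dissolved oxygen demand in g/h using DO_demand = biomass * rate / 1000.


Total O2 consumption (mg/h) = 6899 kg * 229 mg/(kg*h) = 1579871 mg/h
Convert to g/h: 1579871 / 1000 = 1579.871 g/h

1579.871 g/h


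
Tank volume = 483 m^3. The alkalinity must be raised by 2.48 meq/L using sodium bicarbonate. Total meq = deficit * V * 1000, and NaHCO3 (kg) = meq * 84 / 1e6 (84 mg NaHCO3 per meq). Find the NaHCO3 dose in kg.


Tank volume in L = 483 m^3 * 1000 = 483000 L
Total meq required = 2.48 meq/L * 483000 L = 1197840 meq
NaHCO3 mass = 1197840 meq * 84 mg/meq / 1e6 = 100.619 kg

100.619 kg


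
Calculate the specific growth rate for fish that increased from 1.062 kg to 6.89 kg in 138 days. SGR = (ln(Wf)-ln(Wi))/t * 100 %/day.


ln(W_f) = ln(6.89) = 1.9300711
ln(W_i) = ln(1.062) = 0.060153923
ln(W_f) - ln(W_i) = 1.9300711 - 0.060153923 = 1.8699172
SGR = 1.8699172 / 138 * 100 = 1.35501 %/day

1.35501 %/day


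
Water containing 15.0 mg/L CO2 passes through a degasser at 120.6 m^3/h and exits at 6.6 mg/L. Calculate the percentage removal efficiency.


CO2_out / CO2_in = 6.6 / 15.0 = 0.44
Fraction remaining = 0.44
efficiency = (1 - 0.44) * 100 = 56 %

56 %


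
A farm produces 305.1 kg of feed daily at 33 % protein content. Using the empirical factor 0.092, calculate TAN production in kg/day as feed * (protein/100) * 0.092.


Protein in feed = 305.1 * 33/100 = 100.683 kg/day
TAN = protein * 0.092 = 100.683 * 0.092 = 9.262836 kg/day

9.262836 kg/day


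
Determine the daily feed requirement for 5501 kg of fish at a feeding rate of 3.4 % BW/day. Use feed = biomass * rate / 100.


Feeding rate fraction = 3.4% / 100 = 0.034
Daily feed = 5501 kg * 0.034 = 187.034 kg/day

187.034 kg/day


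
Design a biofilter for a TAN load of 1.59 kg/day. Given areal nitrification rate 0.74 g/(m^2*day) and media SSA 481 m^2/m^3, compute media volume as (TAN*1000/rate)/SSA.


A = 1.59*1000 / 0.74 = 2148.6486 m^2
V = 2148.6486 / 481 = 4.46704

4.46704 m^3


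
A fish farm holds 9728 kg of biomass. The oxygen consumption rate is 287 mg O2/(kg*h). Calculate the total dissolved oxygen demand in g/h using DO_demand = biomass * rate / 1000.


Total O2 consumption (mg/h) = 9728 kg * 287 mg/(kg*h) = 2791936 mg/h
Convert to g/h: 2791936 / 1000 = 2791.936 g/h

2791.936 g/h


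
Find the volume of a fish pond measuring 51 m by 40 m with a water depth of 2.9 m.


Base area = L * W = 51 * 40 = 2040 m^2
Volume = area * depth = 2040 * 2.9 = 5916 m^3

5916 m^3


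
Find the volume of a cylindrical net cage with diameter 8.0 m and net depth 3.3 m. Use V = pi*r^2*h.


r = d/2 = 8.0/2 = 4 m
Base area = pi*r^2 = pi*4^2 = 50.265482 m^2
Volume = 50.265482 * 3.3 = 165.876 m^3

165.876 m^3


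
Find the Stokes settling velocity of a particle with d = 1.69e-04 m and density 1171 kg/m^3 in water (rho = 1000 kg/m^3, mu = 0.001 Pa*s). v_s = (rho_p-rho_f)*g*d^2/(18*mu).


Density difference: rho_p - rho_f = 1171 - 1000 = 171 kg/m^3
d^2 = (1.69e-04)^2 = 2.8561e-08 m^2
Numerator = (rho_p - rho_f) * g * d^2 = 171 * 9.81 * 2.8561e-08 = 4.7911363e-05
Denominator = 18 * mu = 18 * 0.001 = 0.018
v_s = 4.7911363e-05 / 0.018 = 0.00266174 m/s
Check: Re = rho_f * v_s * d / mu = 1000 * 0.00266174 * 1.69e-04 / 0.001 = 0.45 < 1, so Stokes' law applies.

0.00266174 m/s


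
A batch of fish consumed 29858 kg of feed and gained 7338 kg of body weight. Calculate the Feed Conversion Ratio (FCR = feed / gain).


FCR = feed consumed / weight gained
FCR = 29858 kg / 7338 kg = 4.06896

4.06896


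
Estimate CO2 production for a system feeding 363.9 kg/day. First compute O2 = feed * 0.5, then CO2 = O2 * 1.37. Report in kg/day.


O2 = 363.9 * 0.5 = 181.95
CO2 = 181.95 * 1.37 = 249.2715

249.2715 kg/day


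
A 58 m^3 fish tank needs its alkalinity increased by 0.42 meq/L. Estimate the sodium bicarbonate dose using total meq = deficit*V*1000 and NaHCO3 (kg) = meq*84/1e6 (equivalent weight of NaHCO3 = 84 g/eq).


Tank volume in L = 58 m^3 * 1000 = 58000 L
Total meq required = 0.42 meq/L * 58000 L = 24360 meq
NaHCO3 mass = 24360 meq * 84 mg/meq / 1e6 = 2.04624 kg

2.04624 kg


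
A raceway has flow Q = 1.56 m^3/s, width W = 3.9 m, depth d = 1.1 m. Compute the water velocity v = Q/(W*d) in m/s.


Cross-sectional area = W * d = 3.9 * 1.1 = 4.29 m^2
Velocity = Q / A = 1.56 / 4.29 = 0.363636 m/s

0.363636 m/s


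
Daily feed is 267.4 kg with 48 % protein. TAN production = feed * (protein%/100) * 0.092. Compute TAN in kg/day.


Protein in feed = 267.4 * 48/100 = 128.352 kg/day
TAN = protein * 0.092 = 128.352 * 0.092 = 11.808384 kg/day

11.808384 kg/day


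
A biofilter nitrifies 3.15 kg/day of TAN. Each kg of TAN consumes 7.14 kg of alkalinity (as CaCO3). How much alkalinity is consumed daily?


Alkalinity factor: 7.14 kg CaCO3 consumed per kg TAN nitrified
alk = 3.15 kg TAN * 7.14 = 22.491 kg CaCO3/day

22.491 kg CaCO3/day


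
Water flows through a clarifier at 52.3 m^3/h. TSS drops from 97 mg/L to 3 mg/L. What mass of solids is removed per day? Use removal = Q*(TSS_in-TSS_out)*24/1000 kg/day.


Concentration drop: TSS_in - TSS_out = 97 - 3 = 94 mg/L
Hourly solids removed = Q * dTSS = 52.3 m^3/h * 94 mg/L = 4916.2 g/h  (m^3/h * mg/L = g/h)
Daily solids removed = 4916.2 * 24 = 117988.8 g/day
Convert g to kg: 117988.8 / 1000 = 117.9888 kg/day

117.9888 kg/day


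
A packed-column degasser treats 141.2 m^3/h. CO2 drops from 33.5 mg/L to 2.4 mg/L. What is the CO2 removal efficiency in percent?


CO2_out / CO2_in = 2.4 / 33.5 = 0.071641791
Fraction remaining = 0.071641791
efficiency = (1 - 0.071641791) * 100 = 92.8358 %

92.8358 %


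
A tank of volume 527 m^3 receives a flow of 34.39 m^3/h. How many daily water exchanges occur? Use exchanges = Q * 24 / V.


Daily flow volume = 34.39 m^3/h * 24 h = 825.36 m^3/day
Exchanges = daily flow / tank volume = 825.36 / 527 = 1.56615 exchanges/day

1.56615 exchanges/day


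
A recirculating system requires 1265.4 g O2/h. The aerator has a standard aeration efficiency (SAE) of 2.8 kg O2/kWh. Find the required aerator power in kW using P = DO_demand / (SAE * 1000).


SAE in g O2/kWh = 2.8 * 1000 = 2800 g/kWh
P = DO_demand / SAE_g = 1265.4 / 2800 = 0.451929 kW

0.451929 kW


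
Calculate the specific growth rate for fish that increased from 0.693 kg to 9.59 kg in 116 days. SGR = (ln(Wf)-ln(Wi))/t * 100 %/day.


ln(W_f) = ln(9.59) = 2.2607209
ln(W_i) = ln(0.693) = -0.36672528
ln(W_f) - ln(W_i) = 2.2607209 - -0.36672528 = 2.6274462
SGR = 2.6274462 / 116 * 100 = 2.26504 %/day

2.26504 %/day


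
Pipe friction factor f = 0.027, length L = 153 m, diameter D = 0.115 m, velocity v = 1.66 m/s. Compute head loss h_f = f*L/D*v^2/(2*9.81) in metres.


v^2 = 1.66^2 = 2.7556 m^2/s^2
L/D = 153/0.115 = 1330.4348
h_f = f*(L/D)*v^2/(2g) = 0.027 * 1330.4348 * 2.7556 / 19.62 = 5.04516 m

5.04516 m


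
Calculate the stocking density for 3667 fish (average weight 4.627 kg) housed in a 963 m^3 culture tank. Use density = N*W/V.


Total biomass = 3667 fish * 4.627 kg = 16967.209 kg
Density = total biomass / volume = 16967.209 / 963 = 17.6191 kg/m^3

17.6191 kg/m^3


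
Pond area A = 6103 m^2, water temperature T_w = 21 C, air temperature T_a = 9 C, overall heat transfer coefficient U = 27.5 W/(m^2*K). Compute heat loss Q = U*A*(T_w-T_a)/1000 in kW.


Temperature difference dT = 21 - 9 = 12 K
Heat loss (W) = U * A * dT = 27.5 * 6103 * 12 = 2013990 W
Convert to kW: 2013990 / 1000 = 2013.99 kW

2013.99 kW


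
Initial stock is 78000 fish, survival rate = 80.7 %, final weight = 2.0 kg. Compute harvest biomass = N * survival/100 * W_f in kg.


Survivors = 78000 * 80.7/100 = 62946 fish
Harvest biomass = survivors * W_f = 62946 * 2.0 = 125892 kg

125892 kg


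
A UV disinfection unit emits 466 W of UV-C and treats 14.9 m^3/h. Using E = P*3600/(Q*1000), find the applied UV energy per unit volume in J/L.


Energy delivered per hour = 466 W * 3600 s = 1677600 J/h
Volume treated per hour = 14.9 m^3/h * 1000 = 14900 L/h
dose = 1677600 / 14900 = 112.591 J/L

112.591 J/L


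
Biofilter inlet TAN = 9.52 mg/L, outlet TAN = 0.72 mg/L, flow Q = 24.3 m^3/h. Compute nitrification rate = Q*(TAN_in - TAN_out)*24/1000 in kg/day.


Concentration drop: TAN_in - TAN_out = 9.52 - 0.72 = 8.8 mg/L
Hourly TAN removed = Q * dTAN = 24.3 m^3/h * 8.8 mg/L = 213.84 g/h  (m^3/h * mg/L = g/h)
Daily TAN removed = 213.84 * 24 = 5132.16 g/day
Convert to kg/day: 5132.16 / 1000 = 5.13216 kg/day

5.13216 kg/day


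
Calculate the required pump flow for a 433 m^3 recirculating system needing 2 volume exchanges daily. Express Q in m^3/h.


Daily recirculation volume = 433 m^3 * 2 = 866 m^3/day
Flow rate Q = daily volume / 24 h = 866 / 24 = 36.0833 m^3/h

36.0833 m^3/h


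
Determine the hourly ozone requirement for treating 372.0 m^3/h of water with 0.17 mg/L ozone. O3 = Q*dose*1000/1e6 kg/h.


O3 demand (mg/h) = Q * dose * 1000 = 372.0 * 0.17 * 1000 = 63240 mg/h
Convert mg to kg: 63240 / 1e6 = 0.06324 kg/h

0.06324 kg/h


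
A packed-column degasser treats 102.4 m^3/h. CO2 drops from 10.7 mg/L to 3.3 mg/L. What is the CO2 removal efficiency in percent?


CO2_out / CO2_in = 3.3 / 10.7 = 0.30841121
Fraction remaining = 0.30841121
efficiency = (1 - 0.30841121) * 100 = 69.1589 %

69.1589 %


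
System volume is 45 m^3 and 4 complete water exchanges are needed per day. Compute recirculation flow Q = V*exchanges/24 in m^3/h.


Daily recirculation volume = 45 m^3 * 4 = 180 m^3/day
Flow rate Q = daily volume / 24 h = 180 / 24 = 7.5 m^3/h

7.5 m^3/h


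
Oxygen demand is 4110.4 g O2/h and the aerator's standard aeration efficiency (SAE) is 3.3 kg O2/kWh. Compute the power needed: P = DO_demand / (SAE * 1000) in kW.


SAE in g O2/kWh = 3.3 * 1000 = 3300 g/kWh
P = DO_demand / SAE_g = 4110.4 / 3300 = 1.24558 kW

1.24558 kW


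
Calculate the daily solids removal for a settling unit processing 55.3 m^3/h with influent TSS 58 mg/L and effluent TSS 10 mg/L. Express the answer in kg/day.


Concentration drop: TSS_in - TSS_out = 58 - 10 = 48 mg/L
Hourly solids removed = Q * dTSS = 55.3 m^3/h * 48 mg/L = 2654.4 g/h  (m^3/h * mg/L = g/h)
Daily solids removed = 2654.4 * 24 = 63705.6 g/day
Convert g to kg: 63705.6 / 1000 = 63.7056 kg/day

63.7056 kg/day


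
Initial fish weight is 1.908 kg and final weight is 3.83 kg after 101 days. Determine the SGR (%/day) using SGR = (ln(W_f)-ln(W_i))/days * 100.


ln(W_f) = ln(3.83) = 1.3428648
ln(W_i) = ln(1.908) = 0.64605557
ln(W_f) - ln(W_i) = 1.3428648 - 0.64605557 = 0.69680923
SGR = 0.69680923 / 101 * 100 = 0.68991 %/day

0.68991 %/day


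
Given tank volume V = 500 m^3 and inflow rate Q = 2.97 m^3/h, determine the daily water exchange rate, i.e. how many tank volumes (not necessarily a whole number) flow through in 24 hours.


Daily flow volume = 2.97 m^3/h * 24 h = 71.28 m^3/day
Exchanges = daily flow / tank volume = 71.28 / 500 = 0.14256 exchanges/day

0.14256 exchanges/day


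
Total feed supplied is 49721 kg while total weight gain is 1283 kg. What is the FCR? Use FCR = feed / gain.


FCR = feed consumed / weight gained
FCR = 49721 kg / 1283 kg = 38.7537

38.7537


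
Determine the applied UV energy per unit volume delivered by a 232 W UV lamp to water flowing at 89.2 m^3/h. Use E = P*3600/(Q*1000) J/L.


Energy delivered per hour = 232 W * 3600 s = 835200 J/h
Volume treated per hour = 89.2 m^3/h * 1000 = 89200 L/h
dose = 835200 / 89200 = 9.36323 J/L

9.36323 J/L


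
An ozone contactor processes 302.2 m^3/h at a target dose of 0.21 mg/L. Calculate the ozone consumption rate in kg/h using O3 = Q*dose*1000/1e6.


O3 demand (mg/h) = Q * dose * 1000 = 302.2 * 0.21 * 1000 = 63462 mg/h
Convert mg to kg: 63462 / 1e6 = 0.063462 kg/h

0.063462 kg/h


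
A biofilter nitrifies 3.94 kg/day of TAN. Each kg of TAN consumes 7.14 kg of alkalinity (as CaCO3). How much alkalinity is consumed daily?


Alkalinity factor: 7.14 kg CaCO3 consumed per kg TAN nitrified
alk = 3.94 kg TAN * 7.14 = 28.1316 kg CaCO3/day

28.1316 kg CaCO3/day


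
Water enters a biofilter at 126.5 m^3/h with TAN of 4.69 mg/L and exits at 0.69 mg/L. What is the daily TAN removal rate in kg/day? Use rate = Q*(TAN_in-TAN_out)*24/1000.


Concentration drop: TAN_in - TAN_out = 4.69 - 0.69 = 4 mg/L
Hourly TAN removed = Q * dTAN = 126.5 m^3/h * 4 mg/L = 506 g/h  (m^3/h * mg/L = g/h)
Daily TAN removed = 506 * 24 = 12144 g/day
Convert to kg/day: 12144 / 1000 = 12.144 kg/day

12.144 kg/day


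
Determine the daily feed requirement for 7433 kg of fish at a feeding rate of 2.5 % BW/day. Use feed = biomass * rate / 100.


Feeding rate fraction = 2.5% / 100 = 0.025
Daily feed = 7433 kg * 0.025 = 185.825 kg/day

185.825 kg/day


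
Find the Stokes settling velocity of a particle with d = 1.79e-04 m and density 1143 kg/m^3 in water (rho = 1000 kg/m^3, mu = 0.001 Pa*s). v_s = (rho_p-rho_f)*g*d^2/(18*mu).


Density difference: rho_p - rho_f = 1143 - 1000 = 143 kg/m^3
d^2 = (1.79e-04)^2 = 3.2041e-08 m^2
Numerator = (rho_p - rho_f) * g * d^2 = 143 * 9.81 * 3.2041e-08 = 4.4948076e-05
Denominator = 18 * mu = 18 * 0.001 = 0.018
v_s = 4.4948076e-05 / 0.018 = 0.00249712 m/s
Check: Re = rho_f * v_s * d / mu = 1000 * 0.00249712 * 1.79e-04 / 0.001 = 0.447 < 1, so Stokes' law applies.

0.00249712 m/s


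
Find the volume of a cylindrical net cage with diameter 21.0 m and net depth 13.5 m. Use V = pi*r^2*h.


r = d/2 = 21.0/2 = 10.5 m
Base area = pi*r^2 = pi*10.5^2 = 346.36059 m^2
Volume = 346.36059 * 13.5 = 4675.87 m^3

4675.87 m^3


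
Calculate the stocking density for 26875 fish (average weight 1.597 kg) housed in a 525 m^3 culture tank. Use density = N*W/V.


Total biomass = 26875 fish * 1.597 kg = 42919.375 kg
Density = total biomass / volume = 42919.375 / 525 = 81.7512 kg/m^3

81.7512 kg/m^3


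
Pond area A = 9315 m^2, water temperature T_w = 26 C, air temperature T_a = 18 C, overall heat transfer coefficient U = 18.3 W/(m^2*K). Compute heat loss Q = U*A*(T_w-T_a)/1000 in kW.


Temperature difference dT = 26 - 18 = 8 K
Heat loss (W) = U * A * dT = 18.3 * 9315 * 8 = 1363716 W
Convert to kW: 1363716 / 1000 = 1363.716 kW

1363.716 kW


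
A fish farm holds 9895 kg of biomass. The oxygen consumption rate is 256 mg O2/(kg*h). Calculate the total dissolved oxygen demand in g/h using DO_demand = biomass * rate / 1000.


Total O2 consumption (mg/h) = 9895 kg * 256 mg/(kg*h) = 2533120 mg/h
Convert to g/h: 2533120 / 1000 = 2533.12 g/h

2533.12 g/h


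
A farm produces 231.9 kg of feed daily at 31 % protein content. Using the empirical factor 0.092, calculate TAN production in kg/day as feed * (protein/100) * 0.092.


Protein in feed = 231.9 * 31/100 = 71.889 kg/day
TAN = protein * 0.092 = 71.889 * 0.092 = 6.613788 kg/day

6.613788 kg/day


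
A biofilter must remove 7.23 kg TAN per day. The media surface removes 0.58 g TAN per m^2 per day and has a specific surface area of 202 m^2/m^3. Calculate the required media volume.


A = 7.23*1000 / 0.58 = 12465.517 m^2
V = 12465.517 / 202 = 61.7105

61.7105 m^3


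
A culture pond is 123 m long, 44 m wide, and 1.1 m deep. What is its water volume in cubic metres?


Base area = L * W = 123 * 44 = 5412 m^2
Volume = area * depth = 5412 * 1.1 = 5953.2 m^3

5953.2 m^3


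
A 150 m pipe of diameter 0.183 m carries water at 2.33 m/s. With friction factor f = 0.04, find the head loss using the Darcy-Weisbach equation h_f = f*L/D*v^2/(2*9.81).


v^2 = 2.33^2 = 5.4289 m^2/s^2
L/D = 150/0.183 = 819.67213
h_f = f*(L/D)*v^2/(2g) = 0.04 * 819.67213 * 5.4289 / 19.62 = 9.07221 m

9.07221 m


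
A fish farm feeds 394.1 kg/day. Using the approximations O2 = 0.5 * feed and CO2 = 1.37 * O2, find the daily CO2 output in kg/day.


O2 = 394.1 * 0.5 = 197.05
CO2 = 197.05 * 1.37 = 269.9585

269.9585 kg/day


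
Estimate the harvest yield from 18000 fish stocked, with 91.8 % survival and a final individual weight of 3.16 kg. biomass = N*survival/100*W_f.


Survivors = 18000 * 91.8/100 = 16524 fish
Harvest biomass = survivors * W_f = 16524 * 3.16 = 52215.84 kg

52215.84 kg


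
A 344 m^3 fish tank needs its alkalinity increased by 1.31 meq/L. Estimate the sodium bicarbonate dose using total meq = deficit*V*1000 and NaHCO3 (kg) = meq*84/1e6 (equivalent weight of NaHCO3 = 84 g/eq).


Tank volume in L = 344 m^3 * 1000 = 344000 L
Total meq required = 1.31 meq/L * 344000 L = 450640 meq
NaHCO3 mass = 450640 meq * 84 mg/meq / 1e6 = 37.8538 kg

37.8538 kg


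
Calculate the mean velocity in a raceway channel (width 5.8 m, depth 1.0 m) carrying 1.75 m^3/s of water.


Cross-sectional area = W * d = 5.8 * 1.0 = 5.8 m^2
Velocity = Q / A = 1.75 / 5.8 = 0.301724 m/s

0.301724 m/s


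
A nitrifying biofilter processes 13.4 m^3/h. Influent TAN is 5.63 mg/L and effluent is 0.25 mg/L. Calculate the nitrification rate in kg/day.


Concentration drop: TAN_in - TAN_out = 5.63 - 0.25 = 5.38 mg/L
Hourly TAN removed = Q * dTAN = 13.4 m^3/h * 5.38 mg/L = 72.092 g/h  (m^3/h * mg/L = g/h)
Daily TAN removed = 72.092 * 24 = 1730.208 g/day
Convert to kg/day: 1730.208 / 1000 = 1.730208 kg/day

1.730208 kg/day


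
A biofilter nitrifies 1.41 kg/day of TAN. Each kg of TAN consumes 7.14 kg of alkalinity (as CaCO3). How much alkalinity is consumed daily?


Alkalinity factor: 7.14 kg CaCO3 consumed per kg TAN nitrified
alk = 1.41 kg TAN * 7.14 = 10.0674 kg CaCO3/day

10.0674 kg CaCO3/day


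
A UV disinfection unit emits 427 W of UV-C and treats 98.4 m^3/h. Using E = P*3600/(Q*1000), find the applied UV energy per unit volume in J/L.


Energy delivered per hour = 427 W * 3600 s = 1537200 J/h
Volume treated per hour = 98.4 m^3/h * 1000 = 98400 L/h
dose = 1537200 / 98400 = 15.622 J/L

15.622 J/L


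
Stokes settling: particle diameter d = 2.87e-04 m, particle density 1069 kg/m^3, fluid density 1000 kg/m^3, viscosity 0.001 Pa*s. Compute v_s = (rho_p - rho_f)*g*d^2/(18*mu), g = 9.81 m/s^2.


Density difference: rho_p - rho_f = 1069 - 1000 = 69 kg/m^3
d^2 = (2.87e-04)^2 = 8.2369e-08 m^2
Numerator = (rho_p - rho_f) * g * d^2 = 69 * 9.81 * 8.2369e-08 = 5.5754752e-05
Denominator = 18 * mu = 18 * 0.001 = 0.018
v_s = 5.5754752e-05 / 0.018 = 0.00309749 m/s
Check: Re = rho_f * v_s * d / mu = 1000 * 0.00309749 * 2.87e-04 / 0.001 = 0.889 < 1, so Stokes' law applies.

0.00309749 m/s


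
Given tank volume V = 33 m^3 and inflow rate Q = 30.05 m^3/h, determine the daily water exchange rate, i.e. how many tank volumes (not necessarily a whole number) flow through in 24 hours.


Daily flow volume = 30.05 m^3/h * 24 h = 721.2 m^3/day
Exchanges = daily flow / tank volume = 721.2 / 33 = 21.8545 exchanges/day

21.8545 exchanges/day


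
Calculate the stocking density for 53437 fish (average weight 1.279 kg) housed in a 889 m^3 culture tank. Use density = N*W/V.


Total biomass = 53437 fish * 1.279 kg = 68345.923 kg
Density = total biomass / volume = 68345.923 / 889 = 76.8796 kg/m^3

76.8796 kg/m^3


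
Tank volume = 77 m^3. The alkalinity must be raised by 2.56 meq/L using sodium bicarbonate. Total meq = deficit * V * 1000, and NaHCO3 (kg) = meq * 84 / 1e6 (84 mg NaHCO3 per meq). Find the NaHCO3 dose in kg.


Tank volume in L = 77 m^3 * 1000 = 77000 L
Total meq required = 2.56 meq/L * 77000 L = 197120 meq
NaHCO3 mass = 197120 meq * 84 mg/meq / 1e6 = 16.5581 kg

16.5581 kg


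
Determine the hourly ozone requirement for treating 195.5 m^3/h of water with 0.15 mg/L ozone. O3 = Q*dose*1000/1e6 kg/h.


O3 demand (mg/h) = Q * dose * 1000 = 195.5 * 0.15 * 1000 = 29325 mg/h
Convert mg to kg: 29325 / 1e6 = 0.029325 kg/h

0.029325 kg/h


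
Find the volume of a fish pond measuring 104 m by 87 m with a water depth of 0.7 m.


Base area = L * W = 104 * 87 = 9048 m^2
Volume = area * depth = 9048 * 0.7 = 6333.6 m^3

6333.6 m^3


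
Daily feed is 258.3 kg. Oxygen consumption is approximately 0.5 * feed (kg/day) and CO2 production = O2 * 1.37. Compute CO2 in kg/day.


O2 = 258.3 * 0.5 = 129.15
CO2 = 129.15 * 1.37 = 176.9355

176.9355 kg/day


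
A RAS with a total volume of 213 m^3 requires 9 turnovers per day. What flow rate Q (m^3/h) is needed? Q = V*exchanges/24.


Daily recirculation volume = 213 m^3 * 9 = 1917 m^3/day
Flow rate Q = daily volume / 24 h = 1917 / 24 = 79.875 m^3/h

79.875 m^3/h


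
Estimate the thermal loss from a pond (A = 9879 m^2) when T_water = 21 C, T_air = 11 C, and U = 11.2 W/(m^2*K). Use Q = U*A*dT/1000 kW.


Temperature difference dT = 21 - 11 = 10 K
Heat loss (W) = U * A * dT = 11.2 * 9879 * 10 = 1106448 W
Convert to kW: 1106448 / 1000 = 1106.448 kW

1106.448 kW


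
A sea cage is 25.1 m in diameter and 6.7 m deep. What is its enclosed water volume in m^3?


r = d/2 = 25.1/2 = 12.55 m
Base area = pi*r^2 = pi*12.55^2 = 494.8087 m^2
Volume = 494.8087 * 6.7 = 3315.22 m^3

3315.22 m^3


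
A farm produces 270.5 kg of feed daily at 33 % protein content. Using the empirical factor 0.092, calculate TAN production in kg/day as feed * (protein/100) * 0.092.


Protein in feed = 270.5 * 33/100 = 89.265 kg/day
TAN = protein * 0.092 = 89.265 * 0.092 = 8.21238 kg/day

8.21238 kg/day


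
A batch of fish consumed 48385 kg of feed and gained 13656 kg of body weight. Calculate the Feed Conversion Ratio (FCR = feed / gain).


FCR = feed consumed / weight gained
FCR = 48385 kg / 13656 kg = 3.54313

3.54313


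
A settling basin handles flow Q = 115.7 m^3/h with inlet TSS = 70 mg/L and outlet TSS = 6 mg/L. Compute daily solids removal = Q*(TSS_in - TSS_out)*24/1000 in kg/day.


Concentration drop: TSS_in - TSS_out = 70 - 6 = 64 mg/L
Hourly solids removed = Q * dTSS = 115.7 m^3/h * 64 mg/L = 7404.8 g/h  (m^3/h * mg/L = g/h)
Daily solids removed = 7404.8 * 24 = 177715.2 g/day
Convert g to kg: 177715.2 / 1000 = 177.7152 kg/day

177.7152 kg/day


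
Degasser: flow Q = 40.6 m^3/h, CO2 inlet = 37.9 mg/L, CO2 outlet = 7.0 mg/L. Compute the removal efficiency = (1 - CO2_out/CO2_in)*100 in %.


CO2_out / CO2_in = 7.0 / 37.9 = 0.18469657
Fraction remaining = 0.18469657
efficiency = (1 - 0.18469657) * 100 = 81.5303 %

81.5303 %


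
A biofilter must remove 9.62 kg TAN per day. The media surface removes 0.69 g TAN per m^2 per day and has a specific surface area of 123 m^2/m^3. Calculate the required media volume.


A = 9.62*1000 / 0.69 = 13942.029 m^2
V = 13942.029 / 123 = 113.35

113.35 m^3


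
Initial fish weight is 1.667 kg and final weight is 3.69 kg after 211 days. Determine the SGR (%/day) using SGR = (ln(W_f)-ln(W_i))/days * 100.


ln(W_f) = ln(3.69) = 1.3056265
ln(W_i) = ln(1.667) = 0.5110256
ln(W_f) - ln(W_i) = 1.3056265 - 0.5110256 = 0.7946009
SGR = 0.7946009 / 211 * 100 = 0.376588 %/day

0.376588 %/day


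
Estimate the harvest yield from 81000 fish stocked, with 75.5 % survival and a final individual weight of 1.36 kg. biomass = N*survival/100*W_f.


Survivors = 81000 * 75.5/100 = 61155 fish
Harvest biomass = survivors * W_f = 61155 * 1.36 = 83170.8 kg

83170.8 kg


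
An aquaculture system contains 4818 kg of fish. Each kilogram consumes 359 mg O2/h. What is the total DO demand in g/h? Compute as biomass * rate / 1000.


Total O2 consumption (mg/h) = 4818 kg * 359 mg/(kg*h) = 1729662 mg/h
Convert to g/h: 1729662 / 1000 = 1729.662 g/h

1729.662 g/h


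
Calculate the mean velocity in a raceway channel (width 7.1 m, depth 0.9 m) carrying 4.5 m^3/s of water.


Cross-sectional area = W * d = 7.1 * 0.9 = 6.39 m^2
Velocity = Q / A = 4.5 / 6.39 = 0.704225 m/s

0.704225 m/s


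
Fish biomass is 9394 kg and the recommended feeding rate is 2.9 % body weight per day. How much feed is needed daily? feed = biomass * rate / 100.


Feeding rate fraction = 2.9% / 100 = 0.029
Daily feed = 9394 kg * 0.029 = 272.426 kg/day

272.426 kg/day


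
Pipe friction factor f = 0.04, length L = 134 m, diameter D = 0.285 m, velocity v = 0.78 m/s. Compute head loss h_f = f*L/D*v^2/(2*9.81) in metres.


v^2 = 0.78^2 = 0.6084 m^2/s^2
L/D = 134/0.285 = 470.17544
h_f = f*(L/D)*v^2/(2g) = 0.04 * 470.17544 * 0.6084 / 19.62 = 0.58319 m

0.58319 m


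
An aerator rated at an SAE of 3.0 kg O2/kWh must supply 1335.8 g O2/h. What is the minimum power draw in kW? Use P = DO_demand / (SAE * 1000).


SAE in g O2/kWh = 3.0 * 1000 = 3000 g/kWh
P = DO_demand / SAE_g = 1335.8 / 3000 = 0.445267 kW

0.445267 kW


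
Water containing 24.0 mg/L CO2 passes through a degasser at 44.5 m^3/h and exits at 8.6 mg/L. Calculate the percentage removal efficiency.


CO2_out / CO2_in = 8.6 / 24.0 = 0.35833333
Fraction remaining = 0.35833333
efficiency = (1 - 0.35833333) * 100 = 64.1667 %

64.1667 %


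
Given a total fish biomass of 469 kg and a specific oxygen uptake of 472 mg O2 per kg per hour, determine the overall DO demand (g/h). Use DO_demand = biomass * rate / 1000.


Total O2 consumption (mg/h) = 469 kg * 472 mg/(kg*h) = 221368 mg/h
Convert to g/h: 221368 / 1000 = 221.368 g/h

221.368 g/h


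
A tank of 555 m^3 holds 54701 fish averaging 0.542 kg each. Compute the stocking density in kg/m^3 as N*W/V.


Total biomass = 54701 fish * 0.542 kg = 29647.942 kg
Density = total biomass / volume = 29647.942 / 555 = 53.4197 kg/m^3

53.4197 kg/m^3


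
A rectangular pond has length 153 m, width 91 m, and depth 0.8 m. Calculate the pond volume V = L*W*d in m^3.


Base area = L * W = 153 * 91 = 13923 m^2
Volume = area * depth = 13923 * 0.8 = 11138.4 m^3

11138.4 m^3


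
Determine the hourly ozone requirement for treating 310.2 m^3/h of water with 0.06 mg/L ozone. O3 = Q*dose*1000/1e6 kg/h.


O3 demand (mg/h) = Q * dose * 1000 = 310.2 * 0.06 * 1000 = 18612 mg/h
Convert mg to kg: 18612 / 1e6 = 0.018612 kg/h

0.018612 kg/h


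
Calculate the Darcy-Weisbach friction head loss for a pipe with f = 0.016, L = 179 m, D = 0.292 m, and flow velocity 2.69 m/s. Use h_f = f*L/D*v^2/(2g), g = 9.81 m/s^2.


v^2 = 2.69^2 = 7.2361 m^2/s^2
L/D = 179/0.292 = 613.0137
h_f = f*(L/D)*v^2/(2g) = 0.016 * 613.0137 * 7.2361 / 19.62 = 3.61739 m

3.61739 m


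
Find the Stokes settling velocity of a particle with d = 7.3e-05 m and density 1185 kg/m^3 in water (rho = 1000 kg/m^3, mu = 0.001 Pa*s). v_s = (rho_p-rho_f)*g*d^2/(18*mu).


Density difference: rho_p - rho_f = 1185 - 1000 = 185 kg/m^3
d^2 = (7.3e-05)^2 = 5.329e-09 m^2
Numerator = (rho_p - rho_f) * g * d^2 = 185 * 9.81 * 5.329e-09 = 9.6713357e-06
Denominator = 18 * mu = 18 * 0.001 = 0.018
v_s = 9.6713357e-06 / 0.018 = 5.37296e-04 m/s
Check: Re = rho_f * v_s * d / mu = 1000 * 5.37296e-04 * 7.3e-05 / 0.001 = 0.0392 < 1, so Stokes' law applies.

5.37296e-04 m/s
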